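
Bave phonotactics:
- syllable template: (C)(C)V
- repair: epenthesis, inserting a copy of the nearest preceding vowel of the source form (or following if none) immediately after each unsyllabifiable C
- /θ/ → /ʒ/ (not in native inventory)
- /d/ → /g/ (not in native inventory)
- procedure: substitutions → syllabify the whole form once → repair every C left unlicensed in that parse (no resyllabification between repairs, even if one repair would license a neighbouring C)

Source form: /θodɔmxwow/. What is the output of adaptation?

Substitution: /θ/ → /ʒ/, /d/ → /g/, giving /ʒogɔmxwow/.
The consonants /m/, /w/ cannot be parsed into a legal (C)(C)V syllable (no codas are permitted; onsets may contain at most 2 consonants).
Epenthesis after each stranded consonant: /m/ → /mɔ/, /w/ → /wo/.

ʒogɔmɔxwowo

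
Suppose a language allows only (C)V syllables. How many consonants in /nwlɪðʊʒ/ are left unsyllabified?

3

Syllabifying with onset maximization leaves /n/, /w/, /ʒ/ stranded (no codas are permitted; onsets are limited to one consonant).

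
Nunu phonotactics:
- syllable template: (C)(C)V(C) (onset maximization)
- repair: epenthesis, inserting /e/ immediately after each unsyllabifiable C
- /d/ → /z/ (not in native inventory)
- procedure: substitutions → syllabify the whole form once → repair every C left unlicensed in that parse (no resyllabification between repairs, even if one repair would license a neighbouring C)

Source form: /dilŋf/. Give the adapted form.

zilŋefe

Substitution: /d/ → /z/, giving /zilŋf/.
Under (C)(C)V(C), the unsyllabifiable consonants are /ŋ/, /f/ (at most one coda consonant is licensed; onsets may contain at most 2 consonants).
Each unlicensed consonant becomes the onset of a new syllable: /ŋ/ → /ŋe/, /f/ → /fe/.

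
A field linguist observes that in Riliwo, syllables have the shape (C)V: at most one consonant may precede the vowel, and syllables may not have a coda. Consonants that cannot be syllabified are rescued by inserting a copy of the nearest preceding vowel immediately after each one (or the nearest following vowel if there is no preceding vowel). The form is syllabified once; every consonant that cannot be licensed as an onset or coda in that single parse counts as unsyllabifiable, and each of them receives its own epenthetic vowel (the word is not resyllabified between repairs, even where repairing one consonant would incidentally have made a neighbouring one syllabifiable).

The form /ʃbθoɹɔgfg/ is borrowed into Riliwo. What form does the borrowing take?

ʃoboθoɹɔgɔfɔgɔ

The consonants /ʃ/, /b/, /g/, /f/, /g/ cannot be parsed into a legal (C)V syllable (no codas are permitted; onsets are limited to one consonant).
Inserting the epenthetic vowel yields /ʃ/ → /ʃo/, /b/ → /bo/, /g/ → /gɔ/, /f/ → /fɔ/, /g/ → /gɔ/.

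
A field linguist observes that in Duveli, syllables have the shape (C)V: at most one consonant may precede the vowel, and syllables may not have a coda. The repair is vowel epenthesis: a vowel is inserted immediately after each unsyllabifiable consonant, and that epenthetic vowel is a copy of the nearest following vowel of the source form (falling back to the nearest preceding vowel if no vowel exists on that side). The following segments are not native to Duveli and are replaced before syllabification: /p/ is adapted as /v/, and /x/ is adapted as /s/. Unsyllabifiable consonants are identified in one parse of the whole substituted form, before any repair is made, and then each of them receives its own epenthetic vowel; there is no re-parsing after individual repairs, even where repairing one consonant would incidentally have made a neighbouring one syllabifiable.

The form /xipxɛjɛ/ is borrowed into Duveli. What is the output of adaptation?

sivɛsɛjɛ

Substitution: /x/ → /s/, /p/ → /v/, giving /sivsɛjɛ/.
Under (C)V, the unsyllabifiable consonants are /v/ (no codas are permitted; onsets are limited to one consonant).
Inserting the epenthetic vowel yields /v/ → /vɛ/.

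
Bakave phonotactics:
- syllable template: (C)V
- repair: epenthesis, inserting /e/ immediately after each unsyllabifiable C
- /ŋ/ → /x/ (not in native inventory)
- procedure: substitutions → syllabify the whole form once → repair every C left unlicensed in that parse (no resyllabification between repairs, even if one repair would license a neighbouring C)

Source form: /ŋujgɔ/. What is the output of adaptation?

xujegɔ

Substitution: /ŋ/ → /x/, giving /xujgɔ/.
Syllabifying with onset maximization leaves /j/ stranded (no codas are permitted; onsets are limited to one consonant).
Epenthesis after each stranded consonant: /j/ → /je/.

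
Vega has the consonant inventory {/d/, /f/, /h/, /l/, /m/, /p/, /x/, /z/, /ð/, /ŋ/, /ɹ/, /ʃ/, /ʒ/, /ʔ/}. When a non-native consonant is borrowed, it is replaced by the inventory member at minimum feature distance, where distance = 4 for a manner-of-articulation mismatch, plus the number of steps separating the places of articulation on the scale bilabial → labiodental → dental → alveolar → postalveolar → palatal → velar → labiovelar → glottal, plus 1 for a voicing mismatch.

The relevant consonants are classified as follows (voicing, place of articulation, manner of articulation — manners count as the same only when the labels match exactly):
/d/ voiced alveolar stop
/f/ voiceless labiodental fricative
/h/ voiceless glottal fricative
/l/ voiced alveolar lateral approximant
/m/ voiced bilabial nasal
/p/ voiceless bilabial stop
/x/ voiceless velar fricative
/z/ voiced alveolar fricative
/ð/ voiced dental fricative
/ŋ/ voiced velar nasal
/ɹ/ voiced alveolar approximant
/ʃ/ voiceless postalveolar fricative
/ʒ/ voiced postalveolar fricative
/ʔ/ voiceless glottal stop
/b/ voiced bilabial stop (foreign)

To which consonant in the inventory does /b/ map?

p

/p/ is closest: same manner (stop), place distance 0 (bilabial→bilabial), voicing differs (+1); total 1. Next closest is /d/ at distance 3.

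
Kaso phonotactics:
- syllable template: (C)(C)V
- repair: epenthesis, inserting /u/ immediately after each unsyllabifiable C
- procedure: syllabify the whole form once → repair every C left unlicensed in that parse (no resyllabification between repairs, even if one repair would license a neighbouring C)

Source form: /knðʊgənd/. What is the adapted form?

kunðʊgənudu

Under (C)(C)V, the unsyllabifiable consonants are /k/, /n/, /d/ (no codas are permitted; onsets may contain at most 2 consonants).
Epenthesis after each stranded consonant: /k/ → /ku/, /n/ → /nu/, /d/ → /du/.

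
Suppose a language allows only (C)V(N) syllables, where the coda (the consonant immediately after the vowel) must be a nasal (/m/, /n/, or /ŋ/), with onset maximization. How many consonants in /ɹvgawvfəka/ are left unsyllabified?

4

Under (C)V(N), the unsyllabifiable consonants are /ɹ/, /v/, /w/, /v/ (only a nasal (/m/, /n/, or /ŋ/) is licensed in coda position; onsets are limited to one consonant).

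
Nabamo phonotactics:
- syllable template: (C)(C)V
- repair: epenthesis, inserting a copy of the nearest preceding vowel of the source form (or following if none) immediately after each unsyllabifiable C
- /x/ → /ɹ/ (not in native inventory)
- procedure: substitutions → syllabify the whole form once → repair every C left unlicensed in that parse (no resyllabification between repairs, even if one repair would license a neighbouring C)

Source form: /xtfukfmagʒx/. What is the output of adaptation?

ɹutfukufmagaʒaɹa

Substitution: /x/ → /ɹ/, giving /ɹtfukfmagʒɹ/.
Syllabifying with onset maximization leaves /ɹ/, /k/, /g/, /ʒ/, /ɹ/ stranded (no codas are permitted; onsets may contain at most 2 consonants).
Each unlicensed consonant becomes the onset of a new syllable: /ɹ/ → /ɹu/, /k/ → /ku/, /g/ → /ga/, /ʒ/ → /ʒa/, /ɹ/ → /ɹa/.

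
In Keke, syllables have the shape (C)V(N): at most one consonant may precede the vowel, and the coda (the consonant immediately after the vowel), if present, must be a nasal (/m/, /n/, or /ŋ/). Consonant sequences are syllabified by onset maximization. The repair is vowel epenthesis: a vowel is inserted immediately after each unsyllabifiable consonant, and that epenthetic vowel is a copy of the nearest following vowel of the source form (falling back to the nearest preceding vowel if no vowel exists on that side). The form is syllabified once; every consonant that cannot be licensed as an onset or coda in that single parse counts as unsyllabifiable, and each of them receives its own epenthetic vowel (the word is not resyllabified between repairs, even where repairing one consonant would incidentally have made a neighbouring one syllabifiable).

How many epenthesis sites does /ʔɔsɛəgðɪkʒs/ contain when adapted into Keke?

The unsyllabifiable consonants are /g/, /k/, /ʒ/, /s/; each receives one epenthetic vowel.

4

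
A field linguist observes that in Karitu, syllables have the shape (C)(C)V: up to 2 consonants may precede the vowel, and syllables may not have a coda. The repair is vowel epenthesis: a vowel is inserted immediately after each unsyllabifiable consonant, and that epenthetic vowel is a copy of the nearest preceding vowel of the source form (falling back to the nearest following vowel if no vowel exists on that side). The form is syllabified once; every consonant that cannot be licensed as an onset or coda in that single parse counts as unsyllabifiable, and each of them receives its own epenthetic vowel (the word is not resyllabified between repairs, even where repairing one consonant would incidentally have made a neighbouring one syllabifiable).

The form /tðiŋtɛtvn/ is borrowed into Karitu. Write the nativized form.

tðiŋtɛtɛvɛnɛ

Syllabifying with onset maximization leaves /t/, /v/, /n/ stranded (no codas are permitted; onsets may contain at most 2 consonants).
Each unlicensed consonant becomes the onset of a new syllable: /t/ → /tɛ/, /v/ → /vɛ/, /n/ → /nɛ/.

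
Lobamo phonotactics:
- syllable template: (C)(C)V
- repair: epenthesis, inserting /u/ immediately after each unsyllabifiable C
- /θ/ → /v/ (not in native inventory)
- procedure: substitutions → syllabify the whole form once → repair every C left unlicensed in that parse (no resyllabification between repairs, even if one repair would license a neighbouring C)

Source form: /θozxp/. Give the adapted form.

Substitution: /θ/ → /v/, giving /vozxp/.
Syllabifying with onset maximization leaves /z/, /x/, /p/ stranded (no codas are permitted; onsets may contain at most 2 consonants).
Epenthesis after each stranded consonant: /z/ → /zu/, /x/ → /xu/, /p/ → /pu/.

vozuxupu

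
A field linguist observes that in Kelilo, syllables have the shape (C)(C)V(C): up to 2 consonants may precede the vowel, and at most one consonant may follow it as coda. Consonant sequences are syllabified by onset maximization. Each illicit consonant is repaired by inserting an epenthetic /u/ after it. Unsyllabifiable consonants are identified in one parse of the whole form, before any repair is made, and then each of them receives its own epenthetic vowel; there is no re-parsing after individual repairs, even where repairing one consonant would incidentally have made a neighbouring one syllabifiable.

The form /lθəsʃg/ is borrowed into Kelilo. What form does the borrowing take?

The consonants /ʃ/, /g/ cannot be parsed into a legal (C)(C)V(C) syllable (at most one coda consonant is licensed; onsets may contain at most 2 consonants).
Epenthesis after each stranded consonant: /ʃ/ → /ʃu/, /g/ → /gu/.

lθəsʃugu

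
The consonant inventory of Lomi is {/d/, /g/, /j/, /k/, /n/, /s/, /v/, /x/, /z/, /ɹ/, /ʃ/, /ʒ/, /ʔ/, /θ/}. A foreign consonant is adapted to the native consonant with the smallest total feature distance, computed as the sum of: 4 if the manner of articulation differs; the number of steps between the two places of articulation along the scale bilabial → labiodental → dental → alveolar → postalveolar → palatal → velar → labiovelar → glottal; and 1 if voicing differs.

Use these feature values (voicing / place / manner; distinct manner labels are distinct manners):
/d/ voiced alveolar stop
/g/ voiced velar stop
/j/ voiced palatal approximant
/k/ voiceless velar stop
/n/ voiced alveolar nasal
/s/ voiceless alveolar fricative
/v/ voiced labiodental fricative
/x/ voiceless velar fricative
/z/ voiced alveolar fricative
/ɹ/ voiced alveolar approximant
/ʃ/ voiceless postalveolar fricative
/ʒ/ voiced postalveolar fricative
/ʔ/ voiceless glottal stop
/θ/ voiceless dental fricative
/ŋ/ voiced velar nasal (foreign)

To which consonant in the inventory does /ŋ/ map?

n

/n/ is closest: same manner (nasal), place distance 3 (velar→alveolar), same voicing; total 3. Next closest is /g/ at distance 4.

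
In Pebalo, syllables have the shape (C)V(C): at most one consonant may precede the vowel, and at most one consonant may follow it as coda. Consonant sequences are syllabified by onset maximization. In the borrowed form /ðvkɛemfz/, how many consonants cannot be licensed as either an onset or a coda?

4

Syllabifying with onset maximization leaves /ð/, /v/, /f/, /z/ stranded (at most one coda consonant is licensed; onsets are limited to one consonant).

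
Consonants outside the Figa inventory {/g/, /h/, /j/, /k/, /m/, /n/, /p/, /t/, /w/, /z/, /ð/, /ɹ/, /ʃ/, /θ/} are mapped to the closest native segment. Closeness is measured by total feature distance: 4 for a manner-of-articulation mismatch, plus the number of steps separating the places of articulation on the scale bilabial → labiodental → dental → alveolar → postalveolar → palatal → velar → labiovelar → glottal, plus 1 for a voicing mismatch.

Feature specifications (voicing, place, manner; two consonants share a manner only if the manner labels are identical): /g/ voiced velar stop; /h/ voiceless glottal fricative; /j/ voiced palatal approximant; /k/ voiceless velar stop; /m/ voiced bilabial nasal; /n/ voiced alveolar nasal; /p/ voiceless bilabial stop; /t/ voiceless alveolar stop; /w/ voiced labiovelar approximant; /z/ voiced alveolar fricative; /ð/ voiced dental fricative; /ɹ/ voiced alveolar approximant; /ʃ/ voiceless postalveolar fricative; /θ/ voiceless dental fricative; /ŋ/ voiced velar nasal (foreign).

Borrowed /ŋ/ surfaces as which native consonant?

/n/ is closest: same manner (nasal), place distance 3 (velar→alveolar), same voicing; total 3. Next closest is /g/ at distance 4.

n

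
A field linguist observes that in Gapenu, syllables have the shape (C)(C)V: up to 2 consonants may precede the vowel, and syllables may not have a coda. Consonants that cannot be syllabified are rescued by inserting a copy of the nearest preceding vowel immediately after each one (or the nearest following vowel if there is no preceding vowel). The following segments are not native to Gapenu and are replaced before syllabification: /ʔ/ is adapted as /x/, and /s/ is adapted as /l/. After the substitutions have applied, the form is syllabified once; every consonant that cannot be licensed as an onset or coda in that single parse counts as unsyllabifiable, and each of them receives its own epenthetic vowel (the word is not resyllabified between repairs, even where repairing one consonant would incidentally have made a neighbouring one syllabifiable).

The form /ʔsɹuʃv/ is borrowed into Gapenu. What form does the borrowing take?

Substitution: /ʔ/ → /x/, /s/ → /l/, giving /xlɹuʃv/.
The consonants /x/, /ʃ/, /v/ cannot be parsed into a legal (C)(C)V syllable (no codas are permitted; onsets may contain at most 2 consonants).
Each unlicensed consonant becomes the onset of a new syllable: /x/ → /xu/, /ʃ/ → /ʃu/, /v/ → /vu/.

xulɹuʃuvu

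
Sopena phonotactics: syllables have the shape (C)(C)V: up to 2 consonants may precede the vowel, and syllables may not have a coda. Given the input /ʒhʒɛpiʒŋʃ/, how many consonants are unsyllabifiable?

4

The consonants /ʒ/, /ʒ/, /ŋ/, /ʃ/ cannot be parsed into a legal (C)(C)V syllable (no codas are permitted; onsets may contain at most 2 consonants).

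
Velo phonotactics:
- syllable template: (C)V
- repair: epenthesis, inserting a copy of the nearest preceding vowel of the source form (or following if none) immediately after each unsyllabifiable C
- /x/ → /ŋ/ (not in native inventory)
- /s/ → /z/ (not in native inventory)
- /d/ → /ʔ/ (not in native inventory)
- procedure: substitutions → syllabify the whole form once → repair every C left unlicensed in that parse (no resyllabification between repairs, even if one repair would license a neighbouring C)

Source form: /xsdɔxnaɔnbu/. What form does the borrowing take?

ŋɔzɔʔɔŋɔnaɔnɔbu

Substitution: /x/ → /ŋ/, /s/ → /z/, /d/ → /ʔ/, giving /ŋzʔɔŋnaɔnbu/.
The consonants /ŋ/, /z/, /ŋ/, /n/ cannot be parsed into a legal (C)V syllable (no codas are permitted; onsets are limited to one consonant).
Epenthesis after each stranded consonant: /ŋ/ → /ŋɔ/, /z/ → /zɔ/, /ŋ/ → /ŋɔ/, /n/ → /nɔ/.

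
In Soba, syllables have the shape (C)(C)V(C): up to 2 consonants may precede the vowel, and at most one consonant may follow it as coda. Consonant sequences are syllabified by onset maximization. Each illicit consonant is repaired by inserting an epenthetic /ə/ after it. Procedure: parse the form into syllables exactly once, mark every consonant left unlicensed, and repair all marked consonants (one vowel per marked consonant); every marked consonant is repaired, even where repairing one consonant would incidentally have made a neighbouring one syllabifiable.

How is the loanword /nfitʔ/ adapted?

The consonants /ʔ/ cannot be parsed into a legal (C)(C)V(C) syllable (at most one coda consonant is licensed; onsets may contain at most 2 consonants).
Epenthesis after each stranded consonant: /ʔ/ → /ʔə/.

nfitʔə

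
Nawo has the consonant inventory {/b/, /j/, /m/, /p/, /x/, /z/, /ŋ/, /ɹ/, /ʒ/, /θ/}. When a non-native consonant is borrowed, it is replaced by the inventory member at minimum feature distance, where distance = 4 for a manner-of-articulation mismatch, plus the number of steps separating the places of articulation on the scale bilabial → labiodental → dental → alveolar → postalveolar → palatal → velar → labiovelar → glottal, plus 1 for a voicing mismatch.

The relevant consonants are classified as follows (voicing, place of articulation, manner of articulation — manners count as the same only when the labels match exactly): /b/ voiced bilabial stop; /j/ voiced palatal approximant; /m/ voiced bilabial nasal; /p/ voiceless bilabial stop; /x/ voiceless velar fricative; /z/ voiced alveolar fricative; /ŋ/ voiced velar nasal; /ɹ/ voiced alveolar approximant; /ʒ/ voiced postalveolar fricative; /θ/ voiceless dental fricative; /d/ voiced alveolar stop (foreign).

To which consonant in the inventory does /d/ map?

/b/ is closest: same manner (stop), place distance 3 (alveolar→bilabial), same voicing; total 3. Next closest is /p/ at distance 4.

b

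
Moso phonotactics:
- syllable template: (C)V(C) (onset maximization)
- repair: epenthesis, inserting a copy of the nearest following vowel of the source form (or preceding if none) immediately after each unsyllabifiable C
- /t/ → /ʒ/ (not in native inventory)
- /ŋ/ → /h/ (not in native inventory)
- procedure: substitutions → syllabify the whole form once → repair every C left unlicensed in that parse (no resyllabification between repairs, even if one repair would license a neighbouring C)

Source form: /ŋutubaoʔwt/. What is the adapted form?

huʒubaoʔwoʒo

Substitution: /ŋ/ → /h/, /t/ → /ʒ/, giving /huʒubaoʔwʒ/.
Syllabifying with onset maximization leaves /w/, /ʒ/ stranded (at most one coda consonant is licensed; onsets are limited to one consonant).
Each unlicensed consonant becomes the onset of a new syllable: /w/ → /wo/, /ʒ/ → /ʒo/.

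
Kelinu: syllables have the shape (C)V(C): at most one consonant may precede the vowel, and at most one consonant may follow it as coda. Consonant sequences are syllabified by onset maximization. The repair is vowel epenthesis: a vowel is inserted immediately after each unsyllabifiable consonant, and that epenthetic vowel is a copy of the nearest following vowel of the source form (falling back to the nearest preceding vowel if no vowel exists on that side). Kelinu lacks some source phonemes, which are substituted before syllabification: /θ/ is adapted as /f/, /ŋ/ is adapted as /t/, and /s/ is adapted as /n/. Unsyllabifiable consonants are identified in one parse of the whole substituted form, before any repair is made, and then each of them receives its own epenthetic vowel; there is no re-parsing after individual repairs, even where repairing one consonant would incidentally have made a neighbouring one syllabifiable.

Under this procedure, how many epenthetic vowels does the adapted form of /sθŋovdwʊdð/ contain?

After substitution the input is /nftovdwʊdð/.
The unsyllabifiable consonants are /n/, /f/, /d/, /ð/; each receives one epenthetic vowel.

4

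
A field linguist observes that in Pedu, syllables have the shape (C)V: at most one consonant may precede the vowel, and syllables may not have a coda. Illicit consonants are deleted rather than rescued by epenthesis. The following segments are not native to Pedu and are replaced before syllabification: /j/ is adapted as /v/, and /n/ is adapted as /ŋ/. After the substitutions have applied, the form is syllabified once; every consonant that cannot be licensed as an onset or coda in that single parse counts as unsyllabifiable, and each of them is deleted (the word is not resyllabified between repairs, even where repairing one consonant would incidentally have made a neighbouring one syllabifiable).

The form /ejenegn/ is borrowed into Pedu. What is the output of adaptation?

Substitution: /j/ → /v/, /n/ → /ŋ/, giving /eveŋegŋ/.
Under (C)V, the unsyllabifiable consonants are /g/, /ŋ/ (no codas are permitted; onsets are limited to one consonant).
Each unlicensed consonant is deleted: /g/, /ŋ/.

eveŋe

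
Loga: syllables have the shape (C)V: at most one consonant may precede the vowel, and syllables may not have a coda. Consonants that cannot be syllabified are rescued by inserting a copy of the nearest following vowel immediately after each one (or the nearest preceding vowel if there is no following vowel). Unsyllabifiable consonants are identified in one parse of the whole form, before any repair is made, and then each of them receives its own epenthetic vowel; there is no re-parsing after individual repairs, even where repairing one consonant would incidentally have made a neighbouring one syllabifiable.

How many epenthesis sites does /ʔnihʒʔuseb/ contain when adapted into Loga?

The unsyllabifiable consonants are /ʔ/, /h/, /ʒ/, /b/; each receives one epenthetic vowel.

4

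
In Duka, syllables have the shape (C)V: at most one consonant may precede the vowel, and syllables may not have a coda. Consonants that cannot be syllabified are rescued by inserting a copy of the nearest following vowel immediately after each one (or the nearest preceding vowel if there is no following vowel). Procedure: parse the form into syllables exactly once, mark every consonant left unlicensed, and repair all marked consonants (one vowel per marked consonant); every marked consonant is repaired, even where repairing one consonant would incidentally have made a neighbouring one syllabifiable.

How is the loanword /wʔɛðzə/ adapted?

The consonants /w/, /ð/ cannot be parsed into a legal (C)V syllable (no codas are permitted; onsets are limited to one consonant).
Inserting the epenthetic vowel yields /w/ → /wɛ/, /ð/ → /ðə/.

wɛʔɛðəzə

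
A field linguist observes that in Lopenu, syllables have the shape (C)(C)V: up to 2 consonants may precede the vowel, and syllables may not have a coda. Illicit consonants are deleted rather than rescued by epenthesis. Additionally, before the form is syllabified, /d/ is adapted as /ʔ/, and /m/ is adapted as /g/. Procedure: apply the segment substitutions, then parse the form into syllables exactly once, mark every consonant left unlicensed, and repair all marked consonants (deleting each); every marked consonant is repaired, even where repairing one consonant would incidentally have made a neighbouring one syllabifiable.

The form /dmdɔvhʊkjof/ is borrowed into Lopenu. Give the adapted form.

Substitution: /d/ → /ʔ/, /m/ → /g/, giving /ʔgʔɔvhʊkjof/.
The consonants /ʔ/, /f/ cannot be parsed into a legal (C)(C)V syllable (no codas are permitted; onsets may contain at most 2 consonants).
Each unlicensed consonant is deleted: /ʔ/, /f/.

gʔɔvhʊkjo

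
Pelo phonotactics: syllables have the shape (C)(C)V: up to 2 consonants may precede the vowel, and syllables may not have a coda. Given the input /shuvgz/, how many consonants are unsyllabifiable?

The consonants /v/, /g/, /z/ cannot be parsed into a legal (C)(C)V syllable (no codas are permitted; onsets may contain at most 2 consonants).

3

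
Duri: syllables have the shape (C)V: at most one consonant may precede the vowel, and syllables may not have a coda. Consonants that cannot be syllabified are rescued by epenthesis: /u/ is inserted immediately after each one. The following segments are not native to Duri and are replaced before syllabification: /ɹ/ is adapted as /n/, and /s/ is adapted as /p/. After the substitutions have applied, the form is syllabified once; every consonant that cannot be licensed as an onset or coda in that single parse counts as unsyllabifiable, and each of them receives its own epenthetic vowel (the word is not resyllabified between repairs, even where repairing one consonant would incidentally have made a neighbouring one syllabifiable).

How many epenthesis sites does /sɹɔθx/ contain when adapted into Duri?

After substitution the input is /pnɔθx/.
The unsyllabifiable consonants are /p/, /θ/, /x/; each receives one epenthetic vowel.

3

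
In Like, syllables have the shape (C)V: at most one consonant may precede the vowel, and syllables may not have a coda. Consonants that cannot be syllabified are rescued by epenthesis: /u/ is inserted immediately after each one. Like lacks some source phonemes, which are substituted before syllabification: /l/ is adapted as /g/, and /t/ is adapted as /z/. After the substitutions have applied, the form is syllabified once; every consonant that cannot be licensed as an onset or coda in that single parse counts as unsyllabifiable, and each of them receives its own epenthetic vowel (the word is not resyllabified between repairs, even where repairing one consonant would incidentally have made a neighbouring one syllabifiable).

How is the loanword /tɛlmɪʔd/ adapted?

Substitution: /t/ → /z/, /l/ → /g/, giving /zɛgmɪʔd/.
Under (C)V, the unsyllabifiable consonants are /g/, /ʔ/, /d/ (no codas are permitted; onsets are limited to one consonant).
Inserting the epenthetic vowel yields /g/ → /gu/, /ʔ/ → /ʔu/, /d/ → /du/.

zɛgumɪʔudu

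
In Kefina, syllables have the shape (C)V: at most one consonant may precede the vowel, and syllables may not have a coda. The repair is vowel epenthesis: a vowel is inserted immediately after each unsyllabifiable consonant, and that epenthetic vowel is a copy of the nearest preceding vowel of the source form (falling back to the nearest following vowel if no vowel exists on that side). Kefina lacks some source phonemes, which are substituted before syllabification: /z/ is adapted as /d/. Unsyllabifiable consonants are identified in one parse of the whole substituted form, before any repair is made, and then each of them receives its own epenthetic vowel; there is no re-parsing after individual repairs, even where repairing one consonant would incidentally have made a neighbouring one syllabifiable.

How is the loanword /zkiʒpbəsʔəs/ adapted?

Substitution: /z/ → /d/, giving /dkiʒpbəsʔəs/.
The consonants /d/, /ʒ/, /p/, /s/, /s/ cannot be parsed into a legal (C)V syllable (no codas are permitted; onsets are limited to one consonant).
Epenthesis after each stranded consonant: /d/ → /di/, /ʒ/ → /ʒi/, /p/ → /pi/, /s/ → /sə/, /s/ → /sə/.

dikiʒipibəsəʔəsə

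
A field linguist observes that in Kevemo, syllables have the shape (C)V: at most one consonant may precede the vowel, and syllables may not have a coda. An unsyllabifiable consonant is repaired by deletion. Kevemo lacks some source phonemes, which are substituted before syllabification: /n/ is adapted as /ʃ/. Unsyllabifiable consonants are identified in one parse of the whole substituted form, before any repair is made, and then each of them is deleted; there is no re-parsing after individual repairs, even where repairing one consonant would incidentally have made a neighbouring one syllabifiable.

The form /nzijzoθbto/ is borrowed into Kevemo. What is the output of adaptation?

zizoto

Substitution: /n/ → /ʃ/, giving /ʃzijzoθbto/.
Under (C)V, the unsyllabifiable consonants are /ʃ/, /j/, /θ/, /b/ (no codas are permitted; onsets are limited to one consonant).
Deletion applies to /ʃ/, /j/, /θ/, /b/.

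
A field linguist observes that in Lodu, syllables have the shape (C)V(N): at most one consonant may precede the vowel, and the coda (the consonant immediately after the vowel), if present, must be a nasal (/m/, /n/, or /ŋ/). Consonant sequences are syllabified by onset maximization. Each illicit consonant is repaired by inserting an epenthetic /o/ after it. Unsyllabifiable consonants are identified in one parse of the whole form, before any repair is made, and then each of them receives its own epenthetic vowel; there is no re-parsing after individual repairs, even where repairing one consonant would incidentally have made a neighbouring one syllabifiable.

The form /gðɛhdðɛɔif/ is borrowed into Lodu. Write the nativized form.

goðɛhodoðɛɔifo

Syllabifying with onset maximization leaves /g/, /h/, /d/, /f/ stranded (only a nasal (/m/, /n/, or /ŋ/) is licensed in coda position; onsets are limited to one consonant).
Inserting the epenthetic vowel yields /g/ → /go/, /h/ → /ho/, /d/ → /do/, /f/ → /fo/.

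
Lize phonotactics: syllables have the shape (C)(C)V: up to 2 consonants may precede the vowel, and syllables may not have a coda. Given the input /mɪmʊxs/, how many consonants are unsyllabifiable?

The consonants /x/, /s/ cannot be parsed into a legal (C)(C)V syllable (no codas are permitted; onsets may contain at most 2 consonants).

2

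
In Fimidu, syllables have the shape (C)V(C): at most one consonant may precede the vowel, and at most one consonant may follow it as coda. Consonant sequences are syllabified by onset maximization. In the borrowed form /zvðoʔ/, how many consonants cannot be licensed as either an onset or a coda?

2

Under (C)V(C), the unsyllabifiable consonants are /z/, /v/ (at most one coda consonant is licensed; onsets are limited to one consonant).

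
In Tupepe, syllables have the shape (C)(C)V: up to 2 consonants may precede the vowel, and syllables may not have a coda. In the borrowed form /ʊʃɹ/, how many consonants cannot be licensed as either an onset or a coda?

2

The consonants /ʃ/, /ɹ/ cannot be parsed into a legal (C)(C)V syllable (no codas are permitted; onsets may contain at most 2 consonants).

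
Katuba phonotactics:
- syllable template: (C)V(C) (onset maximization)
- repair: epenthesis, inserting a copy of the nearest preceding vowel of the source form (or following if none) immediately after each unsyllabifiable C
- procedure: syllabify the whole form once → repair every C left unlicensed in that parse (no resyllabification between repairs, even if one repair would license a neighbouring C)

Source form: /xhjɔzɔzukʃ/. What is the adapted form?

Syllabifying with onset maximization leaves /x/, /h/, /ʃ/ stranded (at most one coda consonant is licensed; onsets are limited to one consonant).
Inserting the epenthetic vowel yields /x/ → /xɔ/, /h/ → /hɔ/, /ʃ/ → /ʃu/.

xɔhɔjɔzɔzukʃu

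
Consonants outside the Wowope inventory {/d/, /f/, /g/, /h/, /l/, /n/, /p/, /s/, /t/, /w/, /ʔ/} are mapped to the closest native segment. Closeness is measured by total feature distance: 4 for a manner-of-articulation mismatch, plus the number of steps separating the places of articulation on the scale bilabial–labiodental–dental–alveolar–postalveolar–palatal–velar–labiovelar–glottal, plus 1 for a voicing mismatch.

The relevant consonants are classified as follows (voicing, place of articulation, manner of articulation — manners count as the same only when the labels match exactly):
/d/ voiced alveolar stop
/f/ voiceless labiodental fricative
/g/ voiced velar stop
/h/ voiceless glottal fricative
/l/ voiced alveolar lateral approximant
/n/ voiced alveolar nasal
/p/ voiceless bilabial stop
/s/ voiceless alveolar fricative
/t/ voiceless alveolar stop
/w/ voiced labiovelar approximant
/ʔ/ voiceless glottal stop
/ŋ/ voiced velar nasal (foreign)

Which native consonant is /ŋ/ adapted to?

/n/ is closest: same manner (nasal), place distance 3 (velar→alveolar), same voicing; total 3. Next closest is /g/ at distance 4.

n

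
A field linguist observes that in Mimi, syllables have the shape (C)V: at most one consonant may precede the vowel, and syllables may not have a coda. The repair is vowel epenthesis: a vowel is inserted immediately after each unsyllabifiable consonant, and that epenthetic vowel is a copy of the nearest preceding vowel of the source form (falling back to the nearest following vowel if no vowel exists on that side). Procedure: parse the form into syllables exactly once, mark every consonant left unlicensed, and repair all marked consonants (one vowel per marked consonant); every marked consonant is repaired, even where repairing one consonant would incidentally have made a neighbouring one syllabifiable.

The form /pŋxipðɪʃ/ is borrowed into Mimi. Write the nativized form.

piŋixipiðɪʃɪ

Under (C)V, the unsyllabifiable consonants are /p/, /ŋ/, /p/, /ʃ/ (no codas are permitted; onsets are limited to one consonant).
Inserting the epenthetic vowel yields /p/ → /pi/, /ŋ/ → /ŋi/, /p/ → /pi/, /ʃ/ → /ʃɪ/.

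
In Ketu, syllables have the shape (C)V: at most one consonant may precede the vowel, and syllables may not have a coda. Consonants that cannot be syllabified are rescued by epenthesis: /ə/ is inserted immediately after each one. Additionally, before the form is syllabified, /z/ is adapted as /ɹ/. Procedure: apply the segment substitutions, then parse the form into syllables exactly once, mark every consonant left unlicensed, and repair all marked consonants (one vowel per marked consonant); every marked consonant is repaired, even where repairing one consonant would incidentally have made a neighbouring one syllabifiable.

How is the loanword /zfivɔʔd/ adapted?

ɹəfivɔʔədə

Substitution: /z/ → /ɹ/, giving /ɹfivɔʔd/.
Under (C)V, the unsyllabifiable consonants are /ɹ/, /ʔ/, /d/ (no codas are permitted; onsets are limited to one consonant).
Each unlicensed consonant becomes the onset of a new syllable: /ɹ/ → /ɹə/, /ʔ/ → /ʔə/, /d/ → /də/.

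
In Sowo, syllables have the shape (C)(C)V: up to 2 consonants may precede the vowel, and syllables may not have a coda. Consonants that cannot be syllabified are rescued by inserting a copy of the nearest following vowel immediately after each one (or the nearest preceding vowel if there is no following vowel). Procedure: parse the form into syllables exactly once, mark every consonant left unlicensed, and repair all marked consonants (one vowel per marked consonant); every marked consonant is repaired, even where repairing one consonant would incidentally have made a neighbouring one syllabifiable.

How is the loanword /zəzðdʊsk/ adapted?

zəzʊðdʊsʊkʊ

The consonants /z/, /s/, /k/ cannot be parsed into a legal (C)(C)V syllable (no codas are permitted; onsets may contain at most 2 consonants).
Inserting the epenthetic vowel yields /z/ → /zʊ/, /s/ → /sʊ/, /k/ → /kʊ/.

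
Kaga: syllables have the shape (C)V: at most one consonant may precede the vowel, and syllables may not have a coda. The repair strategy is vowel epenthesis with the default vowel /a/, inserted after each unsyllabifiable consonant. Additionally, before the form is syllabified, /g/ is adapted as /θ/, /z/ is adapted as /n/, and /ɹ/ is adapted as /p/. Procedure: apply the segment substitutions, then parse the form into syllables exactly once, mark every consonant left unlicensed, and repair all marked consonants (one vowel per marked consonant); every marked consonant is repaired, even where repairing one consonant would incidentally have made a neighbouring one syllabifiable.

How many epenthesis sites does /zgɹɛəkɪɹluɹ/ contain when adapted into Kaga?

After substitution the input is /nθpɛəkɪplup/.
The unsyllabifiable consonants are /n/, /θ/, /p/, /p/; each receives one epenthetic vowel.

4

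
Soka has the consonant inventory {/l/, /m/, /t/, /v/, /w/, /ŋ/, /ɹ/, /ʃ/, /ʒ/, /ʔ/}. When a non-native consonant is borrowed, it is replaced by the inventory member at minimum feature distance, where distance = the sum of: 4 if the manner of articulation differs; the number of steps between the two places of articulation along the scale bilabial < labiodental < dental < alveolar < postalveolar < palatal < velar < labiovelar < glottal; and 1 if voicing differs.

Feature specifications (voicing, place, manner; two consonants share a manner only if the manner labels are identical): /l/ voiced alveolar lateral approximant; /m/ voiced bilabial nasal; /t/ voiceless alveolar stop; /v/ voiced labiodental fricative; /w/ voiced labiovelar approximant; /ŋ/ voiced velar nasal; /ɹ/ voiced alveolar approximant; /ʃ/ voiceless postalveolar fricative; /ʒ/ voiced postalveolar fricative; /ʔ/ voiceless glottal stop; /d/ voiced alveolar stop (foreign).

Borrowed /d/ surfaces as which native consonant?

t

/t/ is closest: same manner (stop), place distance 0 (alveolar→alveolar), voicing differs (+1); total 1. Next closest is /l/ at distance 4.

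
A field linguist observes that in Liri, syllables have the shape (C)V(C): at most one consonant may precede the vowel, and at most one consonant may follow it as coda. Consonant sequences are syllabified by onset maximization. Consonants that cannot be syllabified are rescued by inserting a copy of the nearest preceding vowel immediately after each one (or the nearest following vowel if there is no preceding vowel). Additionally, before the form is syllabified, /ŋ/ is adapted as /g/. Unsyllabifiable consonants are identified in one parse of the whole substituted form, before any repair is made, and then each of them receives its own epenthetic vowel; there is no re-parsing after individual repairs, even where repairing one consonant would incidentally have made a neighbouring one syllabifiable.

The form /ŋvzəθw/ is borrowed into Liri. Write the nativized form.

gəvəzəθwə

Substitution: /ŋ/ → /g/, giving /gvzəθw/.
Under (C)V(C), the unsyllabifiable consonants are /g/, /v/, /w/ (at most one coda consonant is licensed; onsets are limited to one consonant).
Inserting the epenthetic vowel yields /g/ → /gə/, /v/ → /və/, /w/ → /wə/.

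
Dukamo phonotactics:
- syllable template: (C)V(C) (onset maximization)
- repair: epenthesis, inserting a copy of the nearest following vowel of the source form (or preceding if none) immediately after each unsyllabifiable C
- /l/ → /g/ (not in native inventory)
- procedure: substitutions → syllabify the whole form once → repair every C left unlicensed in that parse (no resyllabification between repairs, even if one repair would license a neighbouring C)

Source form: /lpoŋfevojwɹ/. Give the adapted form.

Substitution: /l/ → /g/, giving /gpoŋfevojwɹ/.
The consonants /g/, /w/, /ɹ/ cannot be parsed into a legal (C)V(C) syllable (at most one coda consonant is licensed; onsets are limited to one consonant).
Each unlicensed consonant becomes the onset of a new syllable: /g/ → /go/, /w/ → /wo/, /ɹ/ → /ɹo/.

gopoŋfevojwoɹo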